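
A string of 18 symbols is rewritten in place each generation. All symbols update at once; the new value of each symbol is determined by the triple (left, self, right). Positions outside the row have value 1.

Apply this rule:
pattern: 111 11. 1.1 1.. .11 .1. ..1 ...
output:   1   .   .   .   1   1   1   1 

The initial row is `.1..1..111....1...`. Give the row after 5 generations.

generation 1: .1.11.111..1111.11
generation 2: .1.1..11..1111..11
generation 3: .1.1.11..1111..111
generation 4: .1.1.1..1111..1111
generation 5: .1.1.1.1111..11111

.1.1.1.1111..11111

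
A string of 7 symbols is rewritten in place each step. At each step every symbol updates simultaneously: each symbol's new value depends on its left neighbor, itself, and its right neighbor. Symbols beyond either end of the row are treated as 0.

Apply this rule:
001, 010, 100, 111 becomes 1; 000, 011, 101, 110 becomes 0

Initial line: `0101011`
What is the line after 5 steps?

1101000
0001100
0010010
0111111
1011110

1011110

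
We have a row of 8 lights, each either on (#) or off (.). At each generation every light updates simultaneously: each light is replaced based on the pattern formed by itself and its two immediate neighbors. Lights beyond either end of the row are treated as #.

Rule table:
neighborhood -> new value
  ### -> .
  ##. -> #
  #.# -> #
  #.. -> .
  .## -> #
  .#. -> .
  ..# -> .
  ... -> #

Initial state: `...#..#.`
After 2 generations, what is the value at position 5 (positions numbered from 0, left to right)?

.#.....#
#..###.#
position 5 holds #

#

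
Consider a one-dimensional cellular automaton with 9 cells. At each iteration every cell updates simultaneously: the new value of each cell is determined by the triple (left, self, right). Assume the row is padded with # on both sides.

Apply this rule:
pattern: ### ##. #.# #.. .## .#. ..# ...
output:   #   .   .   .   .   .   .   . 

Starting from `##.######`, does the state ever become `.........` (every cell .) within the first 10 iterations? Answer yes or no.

yes

#...#####
.....####
......###
.......##
........#
.........
all cells are . at iteration 6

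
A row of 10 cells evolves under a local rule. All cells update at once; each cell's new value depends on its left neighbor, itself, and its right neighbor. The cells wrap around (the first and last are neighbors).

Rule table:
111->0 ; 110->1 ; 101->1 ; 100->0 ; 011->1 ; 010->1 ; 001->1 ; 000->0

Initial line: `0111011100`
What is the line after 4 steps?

0011011101

step 1: 1101110100
step 2: 1111011101
step 3: 0001110111
step 4: 0011011101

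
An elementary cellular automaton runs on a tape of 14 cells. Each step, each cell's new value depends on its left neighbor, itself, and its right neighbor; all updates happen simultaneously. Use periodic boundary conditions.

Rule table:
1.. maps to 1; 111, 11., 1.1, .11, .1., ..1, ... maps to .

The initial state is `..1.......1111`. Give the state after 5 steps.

....1..1......

1..1..........
.1..1.........
..1..1........
...1..1.......
....1..1......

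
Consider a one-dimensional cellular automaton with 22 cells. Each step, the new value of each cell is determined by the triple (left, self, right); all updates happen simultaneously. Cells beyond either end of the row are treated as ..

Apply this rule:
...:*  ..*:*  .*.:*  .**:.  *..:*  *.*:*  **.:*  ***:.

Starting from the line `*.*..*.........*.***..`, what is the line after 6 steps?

*****************..***
................***..*
****************..****
...............***...*
***************..*****
..............***....*

..............***....*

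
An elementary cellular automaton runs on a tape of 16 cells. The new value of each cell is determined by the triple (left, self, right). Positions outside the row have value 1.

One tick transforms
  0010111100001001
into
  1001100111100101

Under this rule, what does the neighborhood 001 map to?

0

At position 1 the neighborhood is 001; the next row has 0 there.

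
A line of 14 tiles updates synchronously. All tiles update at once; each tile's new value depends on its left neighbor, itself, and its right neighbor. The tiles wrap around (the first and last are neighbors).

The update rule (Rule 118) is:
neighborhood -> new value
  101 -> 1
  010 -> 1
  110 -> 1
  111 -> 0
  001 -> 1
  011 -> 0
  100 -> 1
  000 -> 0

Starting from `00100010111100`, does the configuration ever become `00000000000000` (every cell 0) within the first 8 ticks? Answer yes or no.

tick 1: 01110111000110
tick 2: 10011001101011
tick 3: 11101110111100
tick 4: 00110011000111
tick 5: 11011101101001
tick 6: 01100110111110
tick 7: 10111011000011
tick 8: 11001101100100
tick 8 is 11001101100100, still not uniform 0

no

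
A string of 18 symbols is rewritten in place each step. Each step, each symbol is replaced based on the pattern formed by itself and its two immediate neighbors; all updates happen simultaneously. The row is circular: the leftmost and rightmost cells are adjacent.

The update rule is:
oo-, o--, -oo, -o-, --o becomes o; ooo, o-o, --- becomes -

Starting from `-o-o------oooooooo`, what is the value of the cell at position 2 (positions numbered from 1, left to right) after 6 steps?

step 1: -o-oo----oo------o
step 2: -o-ooo--oooo----oo
step 3: -o-o-oooo--oo--ooo
step 4: -o-o-o--oooooooo-o
step 5: -o-o-oooo------o-o
step 6: -o-o-o--oo----oo-o
position 2 holds o

o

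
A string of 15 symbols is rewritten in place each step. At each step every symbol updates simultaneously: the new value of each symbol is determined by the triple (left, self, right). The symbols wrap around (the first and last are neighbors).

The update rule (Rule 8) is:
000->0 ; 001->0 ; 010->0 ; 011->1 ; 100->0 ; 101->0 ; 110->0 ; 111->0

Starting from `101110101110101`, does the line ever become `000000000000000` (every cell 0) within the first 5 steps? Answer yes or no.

yes

001000001000001
000000000000000
all cells are 0 at step 2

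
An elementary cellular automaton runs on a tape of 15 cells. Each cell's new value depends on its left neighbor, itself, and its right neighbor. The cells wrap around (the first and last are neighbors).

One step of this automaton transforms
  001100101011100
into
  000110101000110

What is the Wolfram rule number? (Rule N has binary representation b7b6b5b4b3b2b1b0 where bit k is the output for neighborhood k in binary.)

position 11: 111 → 0  (bit 7 = 0)
position 3: 110 → 1  (bit 6 = 1)
position 7: 101 → 0  (bit 5 = 0)
position 4: 100 → 1  (bit 4 = 1)
position 2: 011 → 0  (bit 3 = 0)
position 6: 010 → 1  (bit 2 = 1)
position 1: 001 → 0  (bit 1 = 0)
position 0: 000 → 0  (bit 0 = 0)
bits b7..b0 = 01010100 = 84

84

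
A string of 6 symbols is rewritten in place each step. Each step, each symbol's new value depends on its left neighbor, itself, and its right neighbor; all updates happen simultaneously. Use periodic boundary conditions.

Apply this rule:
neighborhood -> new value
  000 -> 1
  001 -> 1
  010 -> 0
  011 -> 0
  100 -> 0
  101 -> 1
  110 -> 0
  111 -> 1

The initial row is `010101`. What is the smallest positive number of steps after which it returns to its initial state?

2

101010
010101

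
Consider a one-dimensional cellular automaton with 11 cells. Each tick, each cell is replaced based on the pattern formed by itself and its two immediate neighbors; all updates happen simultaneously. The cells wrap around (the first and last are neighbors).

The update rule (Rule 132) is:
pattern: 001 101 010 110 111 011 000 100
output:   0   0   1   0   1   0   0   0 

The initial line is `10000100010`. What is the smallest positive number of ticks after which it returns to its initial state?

10000100010

1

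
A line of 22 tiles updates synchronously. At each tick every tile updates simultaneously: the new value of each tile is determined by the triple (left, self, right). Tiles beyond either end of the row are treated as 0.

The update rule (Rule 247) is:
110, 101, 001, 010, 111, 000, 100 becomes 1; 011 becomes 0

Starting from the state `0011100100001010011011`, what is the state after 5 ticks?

1101111111111111101101
0110111111111111110111
1011011111111111111011
1101101111111111111101
0110110111111111111111

0110110111111111111111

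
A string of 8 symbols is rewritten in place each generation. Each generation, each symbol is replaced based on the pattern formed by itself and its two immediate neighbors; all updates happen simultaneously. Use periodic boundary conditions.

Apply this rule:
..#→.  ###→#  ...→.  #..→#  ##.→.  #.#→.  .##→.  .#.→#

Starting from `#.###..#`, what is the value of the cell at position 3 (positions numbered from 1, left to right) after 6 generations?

#

...#.#..
...#.##.
...#...#
#..##..#
.#...#..
.##..##.
position 3 holds #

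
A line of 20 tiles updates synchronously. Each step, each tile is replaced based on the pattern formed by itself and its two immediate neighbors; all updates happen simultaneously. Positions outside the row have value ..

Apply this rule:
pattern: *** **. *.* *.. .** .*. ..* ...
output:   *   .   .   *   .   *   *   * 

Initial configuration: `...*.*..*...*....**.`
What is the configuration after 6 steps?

****.************..*
.**...**********.***
*..***.********...*.
***.*...******.*****
.*..****.****...***.
****.**...**.***.*.*

****.**...**.***.*.*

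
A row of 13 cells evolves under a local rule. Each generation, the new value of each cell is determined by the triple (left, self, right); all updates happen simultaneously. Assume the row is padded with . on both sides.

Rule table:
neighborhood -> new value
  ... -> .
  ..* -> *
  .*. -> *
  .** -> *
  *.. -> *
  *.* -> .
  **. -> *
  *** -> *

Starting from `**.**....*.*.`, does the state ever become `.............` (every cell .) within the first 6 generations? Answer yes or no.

no

**.***..**.**
**.*******.**
**.*******.**  (fixed point — unchanged through generation 6)
generation 6 is **.*******.**, still not uniform .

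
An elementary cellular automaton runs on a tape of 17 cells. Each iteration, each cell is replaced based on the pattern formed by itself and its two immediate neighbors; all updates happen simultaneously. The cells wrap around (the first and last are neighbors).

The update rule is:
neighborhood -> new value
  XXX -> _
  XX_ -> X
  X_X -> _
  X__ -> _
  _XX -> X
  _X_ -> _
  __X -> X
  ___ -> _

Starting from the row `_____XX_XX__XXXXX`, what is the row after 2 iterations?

____XXX_XX_XX___X
___XX_X_XX_XX__X_

___XX_X_XX_XX__X_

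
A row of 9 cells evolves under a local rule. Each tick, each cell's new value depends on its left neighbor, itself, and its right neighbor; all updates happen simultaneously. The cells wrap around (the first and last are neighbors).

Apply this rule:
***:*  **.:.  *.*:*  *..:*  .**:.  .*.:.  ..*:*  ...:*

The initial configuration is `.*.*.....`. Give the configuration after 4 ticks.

.*.*.*..*

tick 1: *.*.*****
tick 2: .*.*.****
tick 3: *.*.*.**.
tick 4: .*.*.*..*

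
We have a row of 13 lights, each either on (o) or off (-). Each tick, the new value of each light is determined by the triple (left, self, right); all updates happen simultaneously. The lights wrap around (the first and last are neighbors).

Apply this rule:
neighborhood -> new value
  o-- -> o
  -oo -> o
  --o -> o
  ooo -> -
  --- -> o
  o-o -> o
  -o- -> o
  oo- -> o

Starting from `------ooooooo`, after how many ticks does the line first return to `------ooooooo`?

2

tick 1: ooooooo-----o
tick 2: ------ooooooo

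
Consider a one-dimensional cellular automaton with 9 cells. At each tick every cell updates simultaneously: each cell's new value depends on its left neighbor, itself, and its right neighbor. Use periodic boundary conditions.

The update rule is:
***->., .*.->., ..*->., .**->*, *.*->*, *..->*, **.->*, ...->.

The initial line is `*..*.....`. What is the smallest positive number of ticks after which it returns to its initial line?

9

.*..*....
..*..*...
...*..*..
....*..*.
.....*..*
*.....*..
.*.....*.
..*.....*
*..*.....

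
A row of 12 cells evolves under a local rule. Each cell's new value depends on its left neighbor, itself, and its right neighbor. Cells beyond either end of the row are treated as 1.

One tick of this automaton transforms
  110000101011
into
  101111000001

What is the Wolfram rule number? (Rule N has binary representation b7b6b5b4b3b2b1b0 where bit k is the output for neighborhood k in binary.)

position 0: 111 → 1  (bit 7 = 1)
position 1: 110 → 0  (bit 6 = 0)
position 7: 101 → 0  (bit 5 = 0)
position 2: 100 → 1  (bit 4 = 1)
position 10: 011 → 0  (bit 3 = 0)
position 6: 010 → 0  (bit 2 = 0)
position 5: 001 → 1  (bit 1 = 1)
position 3: 000 → 1  (bit 0 = 1)
bits b7..b0 = 10010011 = 147

147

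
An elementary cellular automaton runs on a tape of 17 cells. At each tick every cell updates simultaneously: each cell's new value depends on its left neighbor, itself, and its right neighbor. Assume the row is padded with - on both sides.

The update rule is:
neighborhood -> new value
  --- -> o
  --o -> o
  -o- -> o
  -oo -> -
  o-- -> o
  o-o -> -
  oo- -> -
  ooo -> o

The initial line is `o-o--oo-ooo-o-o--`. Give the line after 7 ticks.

-oooooo-ooooo--o-

tick 1: o-ooo----o--o-ooo
tick 2: o--o-oooooooo--o-
tick 3: oooo--oooooo-oooo
tick 4: -oo-oo-oooo---oo-
tick 5: o-------oo-ooo--o
tick 6: oooooooo----o-ooo
tick 7: -oooooo-ooooo--o-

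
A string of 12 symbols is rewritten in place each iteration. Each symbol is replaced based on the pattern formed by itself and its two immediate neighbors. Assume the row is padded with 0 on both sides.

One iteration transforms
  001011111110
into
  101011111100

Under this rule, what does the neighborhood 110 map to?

0

At position 10 the neighborhood is 110; the next row has 0 there.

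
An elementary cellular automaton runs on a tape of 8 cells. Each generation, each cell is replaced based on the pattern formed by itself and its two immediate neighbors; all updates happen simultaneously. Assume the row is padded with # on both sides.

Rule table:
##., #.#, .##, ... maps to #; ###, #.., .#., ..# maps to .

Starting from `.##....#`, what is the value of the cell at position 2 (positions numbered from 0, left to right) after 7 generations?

generation 1: ###.##.#
generation 2: ..######
generation 3: ..#.....
generation 4: ....###.
generation 5: .##.#.##
generation 6: ####.##.
generation 7: ...#####
position 2 holds .

.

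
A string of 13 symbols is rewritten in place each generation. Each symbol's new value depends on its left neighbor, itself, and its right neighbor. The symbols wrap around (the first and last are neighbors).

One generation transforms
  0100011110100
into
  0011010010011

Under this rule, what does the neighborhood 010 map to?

0

At position 1 the neighborhood is 010; the next row has 0 there.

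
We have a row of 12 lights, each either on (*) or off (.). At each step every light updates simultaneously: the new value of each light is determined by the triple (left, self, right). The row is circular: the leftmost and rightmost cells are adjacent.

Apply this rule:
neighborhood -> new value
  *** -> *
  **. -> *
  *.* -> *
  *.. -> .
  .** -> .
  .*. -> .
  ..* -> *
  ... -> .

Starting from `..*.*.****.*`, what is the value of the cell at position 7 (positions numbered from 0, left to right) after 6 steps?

.*.*.*.****.
*.*.*.*.***.
.*.*.*.*.***
*.*.*.*.*.**
**.*.*.*.*.*
***.*.*.*.*.
position 7 holds .

.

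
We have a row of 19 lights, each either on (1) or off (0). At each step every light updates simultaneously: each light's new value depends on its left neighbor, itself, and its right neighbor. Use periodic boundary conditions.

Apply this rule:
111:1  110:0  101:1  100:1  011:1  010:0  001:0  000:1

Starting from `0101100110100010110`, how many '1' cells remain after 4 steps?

step 1: 0011010101011001101
step 2: 1010101010110101010
step 3: 0101010101101010101
step 4: 1010101011010101010
count of 1: 10

10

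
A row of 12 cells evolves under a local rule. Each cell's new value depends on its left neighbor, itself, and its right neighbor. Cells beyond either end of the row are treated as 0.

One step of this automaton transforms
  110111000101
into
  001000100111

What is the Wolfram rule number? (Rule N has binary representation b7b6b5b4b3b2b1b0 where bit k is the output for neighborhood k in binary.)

position 4: 111 → 0  (bit 7 = 0)
position 1: 110 → 0  (bit 6 = 0)
position 2: 101 → 1  (bit 5 = 1)
position 6: 100 → 1  (bit 4 = 1)
position 0: 011 → 0  (bit 3 = 0)
position 9: 010 → 1  (bit 2 = 1)
position 8: 001 → 0  (bit 1 = 0)
position 7: 000 → 0  (bit 0 = 0)
bits b7..b0 = 00110100 = 52

52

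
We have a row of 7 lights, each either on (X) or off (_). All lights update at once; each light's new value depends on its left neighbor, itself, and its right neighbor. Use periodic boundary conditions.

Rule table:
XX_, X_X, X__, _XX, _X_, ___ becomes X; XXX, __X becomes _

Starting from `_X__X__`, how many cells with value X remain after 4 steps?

5

_XX_XXX
XXXXX_X
____XXX
XXX_X_X
count of X: 5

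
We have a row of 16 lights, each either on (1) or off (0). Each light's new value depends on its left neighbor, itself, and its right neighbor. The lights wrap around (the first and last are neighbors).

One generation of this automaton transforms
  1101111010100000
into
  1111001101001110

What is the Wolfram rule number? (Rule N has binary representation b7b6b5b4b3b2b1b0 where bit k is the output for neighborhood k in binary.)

105

position 4: 111 → 0  (bit 7 = 0)
position 1: 110 → 1  (bit 6 = 1)
position 2: 101 → 1  (bit 5 = 1)
position 11: 100 → 0  (bit 4 = 0)
position 0: 011 → 1  (bit 3 = 1)
position 8: 010 → 0  (bit 2 = 0)
position 15: 001 → 0  (bit 1 = 0)
position 12: 000 → 1  (bit 0 = 1)
bits b7..b0 = 01101001 = 105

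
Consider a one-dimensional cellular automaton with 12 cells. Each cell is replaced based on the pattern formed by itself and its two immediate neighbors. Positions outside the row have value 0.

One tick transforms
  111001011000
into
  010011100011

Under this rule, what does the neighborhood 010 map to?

At position 5 the neighborhood is 010; the next row has 1 there.

1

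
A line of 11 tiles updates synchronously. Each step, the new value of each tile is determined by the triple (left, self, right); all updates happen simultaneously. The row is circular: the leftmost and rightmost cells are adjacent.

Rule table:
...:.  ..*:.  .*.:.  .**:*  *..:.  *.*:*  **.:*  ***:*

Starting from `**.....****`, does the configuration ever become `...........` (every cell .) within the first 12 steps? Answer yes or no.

no

**.....****  (fixed point — unchanged through step 12)
step 12 is **.....****, still not uniform .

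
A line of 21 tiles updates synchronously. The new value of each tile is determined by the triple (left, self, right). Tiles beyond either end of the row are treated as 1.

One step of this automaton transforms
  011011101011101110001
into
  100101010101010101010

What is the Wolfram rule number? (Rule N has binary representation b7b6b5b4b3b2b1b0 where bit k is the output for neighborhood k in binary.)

178

position 5: 111 → 1  (bit 7 = 1)
position 2: 110 → 0  (bit 6 = 0)
position 0: 101 → 1  (bit 5 = 1)
position 17: 100 → 1  (bit 4 = 1)
position 1: 011 → 0  (bit 3 = 0)
position 8: 010 → 0  (bit 2 = 0)
position 19: 001 → 1  (bit 1 = 1)
position 18: 000 → 0  (bit 0 = 0)
bits b7..b0 = 10110010 = 178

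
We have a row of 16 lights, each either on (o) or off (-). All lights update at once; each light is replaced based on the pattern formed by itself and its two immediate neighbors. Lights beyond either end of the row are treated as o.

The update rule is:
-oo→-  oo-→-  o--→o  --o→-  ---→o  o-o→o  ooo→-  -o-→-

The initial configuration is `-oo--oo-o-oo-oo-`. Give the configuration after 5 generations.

o--o---o-o--o--o
-o--oo--o-o--o--
o-o---o--o-o--o-
-o-oo--o--o-o--o
o-o--o--o--o-o--

o-o--o--o--o-o--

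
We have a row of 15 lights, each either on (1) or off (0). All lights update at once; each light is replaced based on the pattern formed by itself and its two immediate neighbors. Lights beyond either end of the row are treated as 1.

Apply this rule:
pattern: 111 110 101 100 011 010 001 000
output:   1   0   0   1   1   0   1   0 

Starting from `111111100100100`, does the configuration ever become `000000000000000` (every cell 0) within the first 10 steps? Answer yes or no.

no

step 1: 111111011011011
step 2: 111110010010011
step 3: 111101101101111
step 4: 111001001001111
step 5: 110110110111111
step 6: 100100100111111
step 7: 011011011111111
step 8: 010010011111111
step 9: 001101111111111
step 10: 111001111111111
step 10 is 111001111111111, still not uniform 0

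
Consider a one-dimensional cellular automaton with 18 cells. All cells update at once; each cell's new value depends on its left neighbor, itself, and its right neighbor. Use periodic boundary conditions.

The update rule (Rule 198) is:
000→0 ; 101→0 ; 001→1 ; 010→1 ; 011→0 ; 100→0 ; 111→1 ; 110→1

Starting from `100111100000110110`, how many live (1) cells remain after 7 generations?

8

101011100001010010
101001100011010110
101010100101010010
101010101101010110
101010100101010010  (repeats generation 3; period 2)
generation 7: 101010100101010010
count of 1: 8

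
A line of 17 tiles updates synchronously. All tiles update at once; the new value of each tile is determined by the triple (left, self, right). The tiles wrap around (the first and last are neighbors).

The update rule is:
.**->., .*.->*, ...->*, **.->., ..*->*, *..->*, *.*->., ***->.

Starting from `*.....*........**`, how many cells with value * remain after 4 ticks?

.**************..
*..............**
.**************..  (repeats tick 1; period 2)
tick 4: *..............**
count of *: 3

3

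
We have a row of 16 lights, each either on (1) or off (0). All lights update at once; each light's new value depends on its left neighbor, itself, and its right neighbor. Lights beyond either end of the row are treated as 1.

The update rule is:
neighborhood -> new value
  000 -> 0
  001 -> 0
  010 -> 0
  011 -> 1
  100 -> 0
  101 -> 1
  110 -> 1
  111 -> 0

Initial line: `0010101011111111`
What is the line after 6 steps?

0001010110000000
0000101110000000
0000011010000000
0000011100000000
0000010100000000
0000001000000000

0000001000000000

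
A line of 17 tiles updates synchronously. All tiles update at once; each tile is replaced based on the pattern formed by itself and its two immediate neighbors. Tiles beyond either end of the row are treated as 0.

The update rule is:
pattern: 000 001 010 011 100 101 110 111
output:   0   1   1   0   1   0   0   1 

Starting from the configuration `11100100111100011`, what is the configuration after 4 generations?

01011111011010100
11001110000010110
00110101000110001
01000101101001011

01000101101001011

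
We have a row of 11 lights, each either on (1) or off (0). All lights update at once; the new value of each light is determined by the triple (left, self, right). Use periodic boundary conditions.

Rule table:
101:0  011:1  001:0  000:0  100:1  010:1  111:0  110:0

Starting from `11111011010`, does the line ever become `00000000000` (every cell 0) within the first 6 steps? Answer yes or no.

step 1: 10000010010
step 2: 11000011010
step 3: 10100010010
step 4: 10110011010
step 5: 10101010010
step 6: 10101011010
step 6 is 10101011010, still not uniform 0

no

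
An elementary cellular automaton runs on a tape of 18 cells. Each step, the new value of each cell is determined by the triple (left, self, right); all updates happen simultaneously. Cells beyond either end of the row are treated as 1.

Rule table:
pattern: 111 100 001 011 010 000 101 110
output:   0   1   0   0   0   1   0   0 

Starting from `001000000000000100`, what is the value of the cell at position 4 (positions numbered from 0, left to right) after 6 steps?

100111111111110010
010000000000001000
001111111111100110
100000000000010000
011111111111001110
000000000000100000
position 4 holds 0

0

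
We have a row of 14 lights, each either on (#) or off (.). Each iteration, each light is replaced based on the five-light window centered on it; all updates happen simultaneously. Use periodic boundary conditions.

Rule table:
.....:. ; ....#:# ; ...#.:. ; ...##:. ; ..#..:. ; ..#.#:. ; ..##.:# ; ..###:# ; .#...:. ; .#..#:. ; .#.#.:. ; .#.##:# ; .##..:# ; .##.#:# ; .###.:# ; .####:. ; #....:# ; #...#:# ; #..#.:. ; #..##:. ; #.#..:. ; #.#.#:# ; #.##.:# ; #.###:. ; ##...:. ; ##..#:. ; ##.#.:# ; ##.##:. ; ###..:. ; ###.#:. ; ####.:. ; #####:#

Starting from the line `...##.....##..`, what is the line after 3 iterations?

...##.....##..

iteration 1: .#.##.#.#.##.#
iteration 2: .######.######
iteration 3: ...##.....##..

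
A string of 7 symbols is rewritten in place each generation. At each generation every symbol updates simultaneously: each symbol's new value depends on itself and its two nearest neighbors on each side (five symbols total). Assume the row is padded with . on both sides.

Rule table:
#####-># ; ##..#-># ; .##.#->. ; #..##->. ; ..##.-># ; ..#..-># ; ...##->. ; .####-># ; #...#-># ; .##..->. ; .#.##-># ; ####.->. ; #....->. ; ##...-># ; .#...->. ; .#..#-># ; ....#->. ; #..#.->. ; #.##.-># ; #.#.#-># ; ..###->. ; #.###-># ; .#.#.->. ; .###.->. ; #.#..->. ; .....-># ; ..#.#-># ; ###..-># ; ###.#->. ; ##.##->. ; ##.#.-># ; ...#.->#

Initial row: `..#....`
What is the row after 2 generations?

.#.#.#.

.##..##
.#.#.#.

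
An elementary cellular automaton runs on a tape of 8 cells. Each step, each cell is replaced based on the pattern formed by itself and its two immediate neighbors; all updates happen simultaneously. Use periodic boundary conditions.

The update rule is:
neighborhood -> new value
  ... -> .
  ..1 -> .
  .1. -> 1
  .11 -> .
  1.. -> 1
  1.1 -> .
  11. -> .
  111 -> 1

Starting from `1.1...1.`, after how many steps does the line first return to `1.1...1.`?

8

1.11..1.
1...1.1.
11..1.1.
..1.1.1.
..1.1.11
1.1.1...
1.1.11..
1.1...1.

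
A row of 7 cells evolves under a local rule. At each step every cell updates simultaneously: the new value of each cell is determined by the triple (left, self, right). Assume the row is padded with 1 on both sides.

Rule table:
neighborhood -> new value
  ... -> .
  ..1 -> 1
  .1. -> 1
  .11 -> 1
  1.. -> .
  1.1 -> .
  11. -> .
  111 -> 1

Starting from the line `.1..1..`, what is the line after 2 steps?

.1.1..1

.1.11.1
.1.1..1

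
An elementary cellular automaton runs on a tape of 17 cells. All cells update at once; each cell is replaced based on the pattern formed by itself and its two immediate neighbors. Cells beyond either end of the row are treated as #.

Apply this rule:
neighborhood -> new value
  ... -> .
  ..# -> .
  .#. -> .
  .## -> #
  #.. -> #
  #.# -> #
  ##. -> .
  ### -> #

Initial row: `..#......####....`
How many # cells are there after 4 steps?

step 1: #..#.....###.#...
step 2: .#..#....##.#.#..
step 3: #.#..#...#.#.#.#.
step 4: .#.#..#...#.#.#.#
count of #: 7

7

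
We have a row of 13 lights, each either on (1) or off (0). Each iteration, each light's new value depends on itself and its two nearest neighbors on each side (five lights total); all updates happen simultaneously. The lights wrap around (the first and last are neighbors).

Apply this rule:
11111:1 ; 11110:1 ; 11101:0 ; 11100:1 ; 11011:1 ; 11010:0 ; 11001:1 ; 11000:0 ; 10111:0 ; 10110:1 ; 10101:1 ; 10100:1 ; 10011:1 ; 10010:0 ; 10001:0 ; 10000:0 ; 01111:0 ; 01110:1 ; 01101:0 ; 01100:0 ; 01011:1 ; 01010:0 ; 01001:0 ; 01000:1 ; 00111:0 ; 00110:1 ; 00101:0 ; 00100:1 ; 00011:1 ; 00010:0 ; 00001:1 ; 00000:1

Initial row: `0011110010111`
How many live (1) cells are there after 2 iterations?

iteration 1: 1100111001011
iteration 2: 1111011100100
count of 1: 8

8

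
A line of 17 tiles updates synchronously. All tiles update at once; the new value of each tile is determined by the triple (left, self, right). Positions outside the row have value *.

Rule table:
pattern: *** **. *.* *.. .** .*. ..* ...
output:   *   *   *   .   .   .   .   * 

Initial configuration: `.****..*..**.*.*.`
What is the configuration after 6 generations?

*.***......**.*.*
**.**.****..**.*.
***.**.***...**.*
****.**.**.*..**.
*****.**.**....**
******.**.*.**..*

******.**.*.**..*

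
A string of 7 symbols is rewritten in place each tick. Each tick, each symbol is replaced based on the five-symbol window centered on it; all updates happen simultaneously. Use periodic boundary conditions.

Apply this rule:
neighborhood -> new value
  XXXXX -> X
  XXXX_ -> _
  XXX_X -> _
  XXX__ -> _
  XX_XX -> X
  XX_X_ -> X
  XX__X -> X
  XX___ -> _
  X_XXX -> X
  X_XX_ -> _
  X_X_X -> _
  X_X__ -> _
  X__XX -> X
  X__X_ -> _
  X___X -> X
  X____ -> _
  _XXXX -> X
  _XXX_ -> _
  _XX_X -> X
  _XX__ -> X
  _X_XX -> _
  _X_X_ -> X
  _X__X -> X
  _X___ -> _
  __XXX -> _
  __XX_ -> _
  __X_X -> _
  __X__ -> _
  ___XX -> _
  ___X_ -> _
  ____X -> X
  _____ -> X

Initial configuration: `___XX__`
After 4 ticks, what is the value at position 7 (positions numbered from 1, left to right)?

XX__X__
_XX__XX
X_XXX_X
XXX__X_
position 7 holds _

_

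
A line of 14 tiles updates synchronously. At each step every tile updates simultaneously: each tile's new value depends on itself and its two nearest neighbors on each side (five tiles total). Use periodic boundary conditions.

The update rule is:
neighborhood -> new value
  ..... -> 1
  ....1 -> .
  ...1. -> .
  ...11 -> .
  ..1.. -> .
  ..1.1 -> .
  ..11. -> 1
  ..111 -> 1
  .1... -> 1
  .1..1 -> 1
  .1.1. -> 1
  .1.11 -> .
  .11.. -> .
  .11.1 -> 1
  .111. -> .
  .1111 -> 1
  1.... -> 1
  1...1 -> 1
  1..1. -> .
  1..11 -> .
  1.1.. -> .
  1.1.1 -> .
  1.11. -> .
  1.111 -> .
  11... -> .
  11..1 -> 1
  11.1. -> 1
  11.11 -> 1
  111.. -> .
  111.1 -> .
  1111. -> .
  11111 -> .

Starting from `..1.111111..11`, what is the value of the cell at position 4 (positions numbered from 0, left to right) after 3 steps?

1

1....1....1.1.
.11...11...1.1
....1.1..1..1.
position 4 holds 1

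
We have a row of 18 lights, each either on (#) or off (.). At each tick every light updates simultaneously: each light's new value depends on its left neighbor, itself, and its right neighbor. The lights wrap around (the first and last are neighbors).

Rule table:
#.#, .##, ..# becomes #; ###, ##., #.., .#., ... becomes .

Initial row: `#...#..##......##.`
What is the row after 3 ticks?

...#..##......##.#
..#..##......##.#.
.#..##......##.#..

.#..##......##.#..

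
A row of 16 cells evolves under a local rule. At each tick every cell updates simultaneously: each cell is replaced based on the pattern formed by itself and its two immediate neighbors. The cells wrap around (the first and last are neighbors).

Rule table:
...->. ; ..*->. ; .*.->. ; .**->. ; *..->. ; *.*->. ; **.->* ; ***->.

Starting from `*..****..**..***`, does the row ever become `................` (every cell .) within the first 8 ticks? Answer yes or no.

*.....*...*.....
................
all cells are . at tick 2

yes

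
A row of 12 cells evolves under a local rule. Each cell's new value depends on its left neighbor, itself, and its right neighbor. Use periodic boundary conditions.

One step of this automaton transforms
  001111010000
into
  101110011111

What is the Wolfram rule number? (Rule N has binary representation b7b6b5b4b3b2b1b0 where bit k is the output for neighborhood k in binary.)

position 3: 111 → 1  (bit 7 = 1)
position 5: 110 → 0  (bit 6 = 0)
position 6: 101 → 0  (bit 5 = 0)
position 8: 100 → 1  (bit 4 = 1)
position 2: 011 → 1  (bit 3 = 1)
position 7: 010 → 1  (bit 2 = 1)
position 1: 001 → 0  (bit 1 = 0)
position 0: 000 → 1  (bit 0 = 1)
bits b7..b0 = 10011101 = 157

157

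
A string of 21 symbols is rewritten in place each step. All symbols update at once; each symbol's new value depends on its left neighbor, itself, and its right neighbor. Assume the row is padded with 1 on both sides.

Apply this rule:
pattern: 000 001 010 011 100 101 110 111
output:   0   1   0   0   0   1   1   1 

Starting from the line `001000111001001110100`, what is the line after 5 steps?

110101010101010101011

010001011010010111001
100010101100101011010
100101010101010101101
101010101010101010110
110101010101010101011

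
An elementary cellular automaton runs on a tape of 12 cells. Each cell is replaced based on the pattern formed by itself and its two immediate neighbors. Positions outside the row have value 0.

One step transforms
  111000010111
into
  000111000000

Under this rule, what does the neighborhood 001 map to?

0

At position 6 the neighborhood is 001; the next row has 0 there.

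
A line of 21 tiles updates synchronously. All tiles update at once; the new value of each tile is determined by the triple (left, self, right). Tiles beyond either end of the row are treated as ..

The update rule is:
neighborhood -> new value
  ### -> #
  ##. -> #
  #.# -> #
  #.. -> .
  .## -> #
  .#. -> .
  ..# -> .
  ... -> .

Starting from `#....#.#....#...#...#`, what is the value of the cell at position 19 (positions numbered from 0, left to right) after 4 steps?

step 1: ......#..............
step 2: .....................
step 3: .....................  (fixed point — unchanged through step 4)
position 19 holds .

.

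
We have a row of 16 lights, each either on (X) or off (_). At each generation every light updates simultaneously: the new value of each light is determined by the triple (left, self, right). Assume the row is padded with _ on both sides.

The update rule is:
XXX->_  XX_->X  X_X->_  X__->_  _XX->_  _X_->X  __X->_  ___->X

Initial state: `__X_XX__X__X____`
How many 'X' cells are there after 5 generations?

generation 1: X_X__X__X__X_XXX
generation 2: X_X__X__X__X___X
generation 3: X_X__X__X__X_X_X
generation 4: X_X__X__X__X_X_X  (fixed point — unchanged through generation 5)
count of X: 7

7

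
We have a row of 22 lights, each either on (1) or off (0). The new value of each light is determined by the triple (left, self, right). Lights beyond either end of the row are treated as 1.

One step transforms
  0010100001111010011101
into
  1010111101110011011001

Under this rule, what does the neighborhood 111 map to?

1

At position 10 the neighborhood is 111; the next row has 1 there.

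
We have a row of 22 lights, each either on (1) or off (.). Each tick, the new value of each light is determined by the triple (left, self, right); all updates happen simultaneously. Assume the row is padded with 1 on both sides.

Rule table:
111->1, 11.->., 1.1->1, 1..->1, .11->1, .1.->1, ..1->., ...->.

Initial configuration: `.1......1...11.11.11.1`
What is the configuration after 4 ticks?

tick 1: 111.....11..1.11.11.11
tick 2: 11.1....1.1.111.11.111
tick 3: 1.111...111111.11.1111
tick 4: .111.1..11111.11.11111

.111.1..11111.11.11111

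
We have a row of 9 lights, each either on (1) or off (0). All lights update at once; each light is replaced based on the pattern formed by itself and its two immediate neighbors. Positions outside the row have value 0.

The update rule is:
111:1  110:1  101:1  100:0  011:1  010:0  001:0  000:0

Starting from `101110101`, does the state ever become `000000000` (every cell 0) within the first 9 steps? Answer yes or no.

011111010
011111100
011111100  (fixed point — unchanged through step 9)
step 9 is 011111100, still not uniform 0

no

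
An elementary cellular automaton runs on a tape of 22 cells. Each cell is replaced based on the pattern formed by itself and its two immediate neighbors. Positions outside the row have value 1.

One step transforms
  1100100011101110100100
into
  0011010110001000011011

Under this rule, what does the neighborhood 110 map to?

0

At position 1 the neighborhood is 110; the next row has 0 there.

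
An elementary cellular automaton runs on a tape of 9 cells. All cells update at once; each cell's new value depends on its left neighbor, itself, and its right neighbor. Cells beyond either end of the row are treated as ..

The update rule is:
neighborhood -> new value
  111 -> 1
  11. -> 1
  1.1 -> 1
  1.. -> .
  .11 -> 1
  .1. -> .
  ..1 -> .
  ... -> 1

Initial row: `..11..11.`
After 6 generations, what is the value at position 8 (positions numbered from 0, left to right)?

1.11..11.
.111..11.
.111..11.  (fixed point — unchanged through generation 6)
position 8 holds .

.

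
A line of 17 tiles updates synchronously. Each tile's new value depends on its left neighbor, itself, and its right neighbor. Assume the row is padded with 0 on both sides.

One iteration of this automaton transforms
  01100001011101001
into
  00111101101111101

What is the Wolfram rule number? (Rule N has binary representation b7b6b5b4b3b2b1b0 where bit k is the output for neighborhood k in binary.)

position 10: 111 → 1  (bit 7 = 1)
position 2: 110 → 1  (bit 6 = 1)
position 8: 101 → 1  (bit 5 = 1)
position 3: 100 → 1  (bit 4 = 1)
position 1: 011 → 0  (bit 3 = 0)
position 7: 010 → 1  (bit 2 = 1)
position 0: 001 → 0  (bit 1 = 0)
position 4: 000 → 1  (bit 0 = 1)
bits b7..b0 = 11110101 = 245

245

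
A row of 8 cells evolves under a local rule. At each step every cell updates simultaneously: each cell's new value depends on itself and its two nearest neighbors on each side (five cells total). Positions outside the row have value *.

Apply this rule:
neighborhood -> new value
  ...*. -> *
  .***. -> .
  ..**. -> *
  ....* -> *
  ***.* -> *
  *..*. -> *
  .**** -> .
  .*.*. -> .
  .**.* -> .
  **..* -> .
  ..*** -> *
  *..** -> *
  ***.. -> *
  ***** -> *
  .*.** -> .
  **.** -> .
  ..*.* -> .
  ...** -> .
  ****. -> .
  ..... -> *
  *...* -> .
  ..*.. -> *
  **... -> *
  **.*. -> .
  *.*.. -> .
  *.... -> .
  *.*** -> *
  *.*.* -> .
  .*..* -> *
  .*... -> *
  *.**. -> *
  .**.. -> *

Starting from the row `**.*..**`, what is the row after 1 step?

.*..***.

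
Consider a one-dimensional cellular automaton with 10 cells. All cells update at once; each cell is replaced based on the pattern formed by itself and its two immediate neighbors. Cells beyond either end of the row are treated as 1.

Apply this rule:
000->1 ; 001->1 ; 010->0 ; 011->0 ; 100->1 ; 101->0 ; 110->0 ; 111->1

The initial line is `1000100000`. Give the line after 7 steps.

0111011111
0010001111
1101110111
1000100011
0111011101
0010001000
1101110111

1101110111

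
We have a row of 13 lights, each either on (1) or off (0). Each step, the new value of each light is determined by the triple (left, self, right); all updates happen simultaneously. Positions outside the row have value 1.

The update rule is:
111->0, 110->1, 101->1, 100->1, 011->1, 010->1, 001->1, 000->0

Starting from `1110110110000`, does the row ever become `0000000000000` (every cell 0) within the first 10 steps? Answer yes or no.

0011111111001
1110000001111
0011000011000
1111100111101
0000111100111
1001100111100
1111111100111
0000000111100
1000001100111
1100011111100
step 10 is 1100011111100, still not uniform 0

no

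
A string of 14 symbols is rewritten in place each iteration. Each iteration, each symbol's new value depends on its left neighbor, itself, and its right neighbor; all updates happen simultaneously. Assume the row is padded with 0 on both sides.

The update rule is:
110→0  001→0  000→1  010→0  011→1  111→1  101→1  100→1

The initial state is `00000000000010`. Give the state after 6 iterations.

11111101011010

iteration 1: 11111111111001
iteration 2: 11111111110100
iteration 3: 11111111101011
iteration 4: 11111111010110
iteration 5: 11111110101101
iteration 6: 11111101011010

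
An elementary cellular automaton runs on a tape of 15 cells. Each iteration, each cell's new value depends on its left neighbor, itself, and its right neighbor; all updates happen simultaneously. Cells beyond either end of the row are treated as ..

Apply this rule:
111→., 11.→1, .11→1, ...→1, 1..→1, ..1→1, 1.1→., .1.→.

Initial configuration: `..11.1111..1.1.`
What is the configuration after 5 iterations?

1.1....11111..1

1111.1..111...1
1..1..111.1111.
.11.111.1.1..11
111.1.1....1111
1.1....11111..1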